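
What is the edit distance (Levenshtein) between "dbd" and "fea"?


Computing edit distance: "dbd" -> "fea"
DP table:
           f    e    a
      0    1    2    3
  d   1    1    2    3
  b   2    2    2    3
  d   3    3    3    3
Edit distance = dp[3][3] = 3

3


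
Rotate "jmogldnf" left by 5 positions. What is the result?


Input: "jmogldnf", rotate left by 5
First 5 characters: "jmogl"
Remaining characters: "dnf"
Concatenate remaining + first: "dnf" + "jmogl" = "dnfjmogl"

dnfjmogl


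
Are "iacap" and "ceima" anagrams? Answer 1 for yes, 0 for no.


Strings: "iacap", "ceima"
Sorted first:  aacip
Sorted second: aceim
Differ at position 1: 'a' vs 'c' => not anagrams

0


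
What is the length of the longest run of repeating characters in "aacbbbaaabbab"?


Input: "aacbbbaaabbab"
Scanning for longest run:
  Position 1 ('a'): continues run of 'a', length=2
  Position 2 ('c'): new char, reset run to 1
  Position 3 ('b'): new char, reset run to 1
  Position 4 ('b'): continues run of 'b', length=2
  Position 5 ('b'): continues run of 'b', length=3
  Position 6 ('a'): new char, reset run to 1
  Position 7 ('a'): continues run of 'a', length=2
  Position 8 ('a'): continues run of 'a', length=3
  Position 9 ('b'): new char, reset run to 1
  Position 10 ('b'): continues run of 'b', length=2
  Position 11 ('a'): new char, reset run to 1
  Position 12 ('b'): new char, reset run to 1
Longest run: 'b' with length 3

3


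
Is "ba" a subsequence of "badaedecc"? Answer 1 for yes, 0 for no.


Check if "ba" is a subsequence of "badaedecc"
Greedy scan:
  Position 0 ('b'): matches sub[0] = 'b'
  Position 1 ('a'): matches sub[1] = 'a'
  Position 2 ('d'): no match needed
  Position 3 ('a'): no match needed
  Position 4 ('e'): no match needed
  Position 5 ('d'): no match needed
  Position 6 ('e'): no match needed
  Position 7 ('c'): no match needed
  Position 8 ('c'): no match needed
All 2 characters matched => is a subsequence

1


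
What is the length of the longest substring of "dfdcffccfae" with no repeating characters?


Input: "dfdcffccfae"
Sliding window (track last position of each char):
  Position 0 ('d'): window [0,0] length 1 -- new best
  Position 1 ('f'): window [0,1] length 2 -- new best
  Position 2 ('d'): repeat (last at 0), move window start to 1
  Position 2 ('d'): window [1,2] length 2
  Position 3 ('c'): window [1,3] length 3 -- new best
  Position 4 ('f'): repeat (last at 1), move window start to 2
  Position 4 ('f'): window [2,4] length 3
  Position 5 ('f'): repeat (last at 4), move window start to 5
  Position 5 ('f'): window [5,5] length 1
  Position 6 ('c'): window [5,6] length 2
  Position 7 ('c'): repeat (last at 6), move window start to 7
  Position 7 ('c'): window [7,7] length 1
  Position 8 ('f'): window [7,8] length 2
  Position 9 ('a'): window [7,9] length 3
  Position 10 ('e'): window [7,10] length 4 -- new best
Longest substring with no repeats: "cfae" with length 4

4


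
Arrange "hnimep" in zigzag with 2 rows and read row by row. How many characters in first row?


Zigzag "hnimep" into 2 rows:
Placing characters:
  'h' => row 0
  'n' => row 1
  'i' => row 0
  'm' => row 1
  'e' => row 0
  'p' => row 1
Rows:
  Row 0: "hie"
  Row 1: "nmp"
First row length: 3

3


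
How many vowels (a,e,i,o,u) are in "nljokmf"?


Input: nljokmf
Checking each character:
  'n' at position 0: consonant
  'l' at position 1: consonant
  'j' at position 2: consonant
  'o' at position 3: vowel (running total: 1)
  'k' at position 4: consonant
  'm' at position 5: consonant
  'f' at position 6: consonant
Total vowels: 1

1


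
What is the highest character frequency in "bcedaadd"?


Input: bcedaadd
Character counts:
  'a': 2
  'b': 1
  'c': 1
  'd': 3
  'e': 1
Maximum frequency: 3

3


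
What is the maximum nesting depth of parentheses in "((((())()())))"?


Input: "((((())()())))"
Tracking depth:
  Position 0 '(': depth becomes 1
  Position 1 '(': depth becomes 2
  Position 2 '(': depth becomes 3
  Position 3 '(': depth becomes 4
  Position 4 '(': depth becomes 5
  Position 5 ')': depth becomes 4
  Position 6 ')': depth becomes 3
  Position 7 '(': depth becomes 4
  Position 8 ')': depth becomes 3
  Position 9 '(': depth becomes 4
  Position 10 ')': depth becomes 3
  Position 11 ')': depth becomes 2
  Position 12 ')': depth becomes 1
  Position 13 ')': depth becomes 0
Maximum depth reached: 5

5


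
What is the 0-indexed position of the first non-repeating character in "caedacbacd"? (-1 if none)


Input: caedacbacd
Character frequencies:
  'a': 3
  'b': 1
  'c': 3
  'd': 2
  'e': 1
Scanning left to right for freq == 1:
  Position 0 ('c'): freq=3, skip
  Position 1 ('a'): freq=3, skip
  Position 2 ('e'): unique! => answer = 2

2


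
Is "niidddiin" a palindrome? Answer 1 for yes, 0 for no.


Input: niidddiin
Reversed: niidddiin
  Compare pos 0 ('n') with pos 8 ('n'): match
  Compare pos 1 ('i') with pos 7 ('i'): match
  Compare pos 2 ('i') with pos 6 ('i'): match
  Compare pos 3 ('d') with pos 5 ('d'): match
Result: palindrome

1


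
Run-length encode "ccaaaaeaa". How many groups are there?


Input: ccaaaaeaa
Scanning for consecutive runs:
  Group 1: 'c' x 2 (positions 0-1)
  Group 2: 'a' x 4 (positions 2-5)
  Group 3: 'e' x 1 (positions 6-6)
  Group 4: 'a' x 2 (positions 7-8)
Total groups: 4

4


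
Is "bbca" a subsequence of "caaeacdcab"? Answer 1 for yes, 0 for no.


Check if "bbca" is a subsequence of "caaeacdcab"
Greedy scan:
  Position 0 ('c'): no match needed
  Position 1 ('a'): no match needed
  Position 2 ('a'): no match needed
  Position 3 ('e'): no match needed
  Position 4 ('a'): no match needed
  Position 5 ('c'): no match needed
  Position 6 ('d'): no match needed
  Position 7 ('c'): no match needed
  Position 8 ('a'): no match needed
  Position 9 ('b'): matches sub[0] = 'b'
Only matched 1/4 characters => not a subsequence

0


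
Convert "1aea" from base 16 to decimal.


Input: "1aea" in base 16
Positional expansion:
  Digit '1' (value 1) x 16^3 = 4096
  Digit 'a' (value 10) x 16^2 = 2560
  Digit 'e' (value 14) x 16^1 = 224
  Digit 'a' (value 10) x 16^0 = 10
Sum = 6890

6890


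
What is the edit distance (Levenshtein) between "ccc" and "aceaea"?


Computing edit distance: "ccc" -> "aceaea"
DP table:
           a    c    e    a    e    a
      0    1    2    3    4    5    6
  c   1    1    1    2    3    4    5
  c   2    2    1    2    3    4    5
  c   3    3    2    2    3    4    5
Edit distance = dp[3][6] = 5

5


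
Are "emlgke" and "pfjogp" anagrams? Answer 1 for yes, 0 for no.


Strings: "emlgke", "pfjogp"
Sorted first:  eegklm
Sorted second: fgjopp
Differ at position 0: 'e' vs 'f' => not anagrams

0


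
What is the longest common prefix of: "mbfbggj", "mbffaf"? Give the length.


Words: mbfbggj, mbffaf
  Position 0: all 'm' => match
  Position 1: all 'b' => match
  Position 2: all 'f' => match
  Position 3: ('b', 'f') => mismatch, stop
LCP = "mbf" (length 3)

3


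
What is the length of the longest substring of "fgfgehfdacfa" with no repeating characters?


Input: "fgfgehfdacfa"
Sliding window (track last position of each char):
  Position 0 ('f'): window [0,0] length 1 -- new best
  Position 1 ('g'): window [0,1] length 2 -- new best
  Position 2 ('f'): repeat (last at 0), move window start to 1
  Position 2 ('f'): window [1,2] length 2
  Position 3 ('g'): repeat (last at 1), move window start to 2
  Position 3 ('g'): window [2,3] length 2
  Position 4 ('e'): window [2,4] length 3 -- new best
  Position 5 ('h'): window [2,5] length 4 -- new best
  Position 6 ('f'): repeat (last at 2), move window start to 3
  Position 6 ('f'): window [3,6] length 4
  Position 7 ('d'): window [3,7] length 5 -- new best
  Position 8 ('a'): window [3,8] length 6 -- new best
  Position 9 ('c'): window [3,9] length 7 -- new best
  Position 10 ('f'): repeat (last at 6), move window start to 7
  Position 10 ('f'): window [7,10] length 4
  Position 11 ('a'): repeat (last at 8), move window start to 9
  Position 11 ('a'): window [9,11] length 3
Longest substring with no repeats: "gehfdac" with length 7

7


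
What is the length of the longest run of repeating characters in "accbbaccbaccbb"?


Input: "accbbaccbaccbb"
Scanning for longest run:
  Position 1 ('c'): new char, reset run to 1
  Position 2 ('c'): continues run of 'c', length=2
  Position 3 ('b'): new char, reset run to 1
  Position 4 ('b'): continues run of 'b', length=2
  Position 5 ('a'): new char, reset run to 1
  Position 6 ('c'): new char, reset run to 1
  Position 7 ('c'): continues run of 'c', length=2
  Position 8 ('b'): new char, reset run to 1
  Position 9 ('a'): new char, reset run to 1
  Position 10 ('c'): new char, reset run to 1
  Position 11 ('c'): continues run of 'c', length=2
  Position 12 ('b'): new char, reset run to 1
  Position 13 ('b'): continues run of 'b', length=2
Longest run: 'c' with length 2

2


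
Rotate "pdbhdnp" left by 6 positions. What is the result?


Input: "pdbhdnp", rotate left by 6
First 6 characters: "pdbhdn"
Remaining characters: "p"
Concatenate remaining + first: "p" + "pdbhdn" = "ppdbhdn"

ppdbhdn


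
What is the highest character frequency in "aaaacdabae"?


Input: aaaacdabae
Character counts:
  'a': 6
  'b': 1
  'c': 1
  'd': 1
  'e': 1
Maximum frequency: 6

6


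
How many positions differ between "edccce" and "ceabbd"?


Comparing "edccce" and "ceabbd" position by position:
  Position 0: 'e' vs 'c' => DIFFER
  Position 1: 'd' vs 'e' => DIFFER
  Position 2: 'c' vs 'a' => DIFFER
  Position 3: 'c' vs 'b' => DIFFER
  Position 4: 'c' vs 'b' => DIFFER
  Position 5: 'e' vs 'd' => DIFFER
Positions that differ: 6

6


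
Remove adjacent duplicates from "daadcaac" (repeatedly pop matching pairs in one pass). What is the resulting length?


Input: daadcaac
Stack-based adjacent duplicate removal:
  Read 'd': push. Stack: d
  Read 'a': push. Stack: da
  Read 'a': matches stack top 'a' => pop. Stack: d
  Read 'd': matches stack top 'd' => pop. Stack: (empty)
  Read 'c': push. Stack: c
  Read 'a': push. Stack: ca
  Read 'a': matches stack top 'a' => pop. Stack: c
  Read 'c': matches stack top 'c' => pop. Stack: (empty)
Final stack: "" (length 0)

0


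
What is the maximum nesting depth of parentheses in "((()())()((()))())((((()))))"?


Input: "((()())()((()))())((((()))))"
Tracking depth:
  Position 0 '(': depth becomes 1
  Position 1 '(': depth becomes 2
  Position 2 '(': depth becomes 3
  Position 3 ')': depth becomes 2
  Position 4 '(': depth becomes 3
  Position 5 ')': depth becomes 2
  Position 6 ')': depth becomes 1
  Position 7 '(': depth becomes 2
  Position 8 ')': depth becomes 1
  Position 9 '(': depth becomes 2
  Position 10 '(': depth becomes 3
  Position 11 '(': depth becomes 4
  Position 12 ')': depth becomes 3
  Position 13 ')': depth becomes 2
  Position 14 ')': depth becomes 1
  Position 15 '(': depth becomes 2
  Position 16 ')': depth becomes 1
  Position 17 ')': depth becomes 0
  Position 18 '(': depth becomes 1
  Position 19 '(': depth becomes 2
  Position 20 '(': depth becomes 3
  Position 21 '(': depth becomes 4
  Position 22 '(': depth becomes 5
  Position 23 ')': depth becomes 4
  Position 24 ')': depth becomes 3
  Position 25 ')': depth becomes 2
  Position 26 ')': depth becomes 1
  Position 27 ')': depth becomes 0
Maximum depth reached: 5

5


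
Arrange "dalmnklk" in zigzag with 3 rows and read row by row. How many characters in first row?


Zigzag "dalmnklk" into 3 rows:
Placing characters:
  'd' => row 0
  'a' => row 1
  'l' => row 2
  'm' => row 1
  'n' => row 0
  'k' => row 1
  'l' => row 2
  'k' => row 1
Rows:
  Row 0: "dn"
  Row 1: "amkk"
  Row 2: "ll"
First row length: 2

2


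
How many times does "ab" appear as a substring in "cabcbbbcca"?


Searching for "ab" in "cabcbbbcca"
Scanning each position:
  Position 0: "ca" => no
  Position 1: "ab" => MATCH
  Position 2: "bc" => no
  Position 3: "cb" => no
  Position 4: "bb" => no
  Position 5: "bb" => no
  Position 6: "bc" => no
  Position 7: "cc" => no
  Position 8: "ca" => no
Total occurrences: 1

1


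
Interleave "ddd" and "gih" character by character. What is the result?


Interleaving "ddd" and "gih":
  Position 0: 'd' from first, 'g' from second => "dg"
  Position 1: 'd' from first, 'i' from second => "di"
  Position 2: 'd' from first, 'h' from second => "dh"
Result: dgdidh

dgdidh


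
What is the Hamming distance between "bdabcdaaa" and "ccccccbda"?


Comparing "bdabcdaaa" and "ccccccbda" position by position:
  Position 0: 'b' vs 'c' => differ
  Position 1: 'd' vs 'c' => differ
  Position 2: 'a' vs 'c' => differ
  Position 3: 'b' vs 'c' => differ
  Position 4: 'c' vs 'c' => same
  Position 5: 'd' vs 'c' => differ
  Position 6: 'a' vs 'b' => differ
  Position 7: 'a' vs 'd' => differ
  Position 8: 'a' vs 'a' => same
Total differences (Hamming distance): 7

7


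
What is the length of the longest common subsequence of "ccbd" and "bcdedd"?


LCS of "ccbd" and "bcdedd"
DP table:
           b    c    d    e    d    d
      0    0    0    0    0    0    0
  c   0    0    1    1    1    1    1
  c   0    0    1    1    1    1    1
  b   0    1    1    1    1    1    1
  d   0    1    1    2    2    2    2
LCS length = dp[4][6] = 2

2


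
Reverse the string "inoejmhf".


Input: inoejmhf
Reading characters right to left:
  Position 7: 'f'
  Position 6: 'h'
  Position 5: 'm'
  Position 4: 'j'
  Position 3: 'e'
  Position 2: 'o'
  Position 1: 'n'
  Position 0: 'i'
Reversed: fhmjeoni

fhmjeoni


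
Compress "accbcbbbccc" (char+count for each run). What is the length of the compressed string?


Input: accbcbbbccc
Runs:
  'a' x 1 => "a1"
  'c' x 2 => "c2"
  'b' x 1 => "b1"
  'c' x 1 => "c1"
  'b' x 3 => "b3"
  'c' x 3 => "c3"
Compressed: "a1c2b1c1b3c3"
Compressed length: 12

12


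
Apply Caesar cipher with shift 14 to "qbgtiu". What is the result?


Caesar cipher: shift "qbgtiu" by 14
  'q' (pos 16) + 14 = pos 4 = 'e'
  'b' (pos 1) + 14 = pos 15 = 'p'
  'g' (pos 6) + 14 = pos 20 = 'u'
  't' (pos 19) + 14 = pos 7 = 'h'
  'i' (pos 8) + 14 = pos 22 = 'w'
  'u' (pos 20) + 14 = pos 8 = 'i'
Result: epuhwi

epuhwi


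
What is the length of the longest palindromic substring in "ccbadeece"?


Input: "ccbadeece"
Checking substrings for palindromes:
  [6:9] "ece" (len 3) => palindrome
  [0:2] "cc" (len 2) => palindrome
  [5:7] "ee" (len 2) => palindrome
Longest palindromic substring: "ece" with length 3

3


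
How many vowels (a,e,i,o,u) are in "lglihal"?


Input: lglihal
Checking each character:
  'l' at position 0: consonant
  'g' at position 1: consonant
  'l' at position 2: consonant
  'i' at position 3: vowel (running total: 1)
  'h' at position 4: consonant
  'a' at position 5: vowel (running total: 2)
  'l' at position 6: consonant
Total vowels: 2

2


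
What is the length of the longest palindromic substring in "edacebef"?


Input: "edacebef"
Checking substrings for palindromes:
  [4:7] "ebe" (len 3) => palindrome
Longest palindromic substring: "ebe" with length 3

3


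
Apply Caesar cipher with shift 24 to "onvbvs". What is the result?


Caesar cipher: shift "onvbvs" by 24
  'o' (pos 14) + 24 = pos 12 = 'm'
  'n' (pos 13) + 24 = pos 11 = 'l'
  'v' (pos 21) + 24 = pos 19 = 't'
  'b' (pos 1) + 24 = pos 25 = 'z'
  'v' (pos 21) + 24 = pos 19 = 't'
  's' (pos 18) + 24 = pos 16 = 'q'
Result: mltztq

mltztq


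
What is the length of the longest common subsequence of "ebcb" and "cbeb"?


LCS of "ebcb" and "cbeb"
DP table:
           c    b    e    b
      0    0    0    0    0
  e   0    0    0    1    1
  b   0    0    1    1    2
  c   0    1    1    1    2
  b   0    1    2    2    2
LCS length = dp[4][4] = 2

2


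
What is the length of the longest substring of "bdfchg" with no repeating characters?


Input: "bdfchg"
Sliding window (track last position of each char):
  Position 0 ('b'): window [0,0] length 1 -- new best
  Position 1 ('d'): window [0,1] length 2 -- new best
  Position 2 ('f'): window [0,2] length 3 -- new best
  Position 3 ('c'): window [0,3] length 4 -- new best
  Position 4 ('h'): window [0,4] length 5 -- new best
  Position 5 ('g'): window [0,5] length 6 -- new best
Longest substring with no repeats: "bdfchg" with length 6

6


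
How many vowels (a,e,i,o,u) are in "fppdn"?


Input: fppdn
Checking each character:
  'f' at position 0: consonant
  'p' at position 1: consonant
  'p' at position 2: consonant
  'd' at position 3: consonant
  'n' at position 4: consonant
Total vowels: 0

0


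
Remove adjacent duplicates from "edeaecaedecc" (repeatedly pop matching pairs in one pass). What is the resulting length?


Input: edeaecaedecc
Stack-based adjacent duplicate removal:
  Read 'e': push. Stack: e
  Read 'd': push. Stack: ed
  Read 'e': push. Stack: ede
  Read 'a': push. Stack: edea
  Read 'e': push. Stack: edeae
  Read 'c': push. Stack: edeaec
  Read 'a': push. Stack: edeaeca
  Read 'e': push. Stack: edeaecae
  Read 'd': push. Stack: edeaecaed
  Read 'e': push. Stack: edeaecaede
  Read 'c': push. Stack: edeaecaedec
  Read 'c': matches stack top 'c' => pop. Stack: edeaecaede
Final stack: "edeaecaede" (length 10)

10


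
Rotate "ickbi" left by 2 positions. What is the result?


Input: "ickbi", rotate left by 2
First 2 characters: "ic"
Remaining characters: "kbi"
Concatenate remaining + first: "kbi" + "ic" = "kbiic"

kbiic


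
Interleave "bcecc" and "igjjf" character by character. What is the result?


Interleaving "bcecc" and "igjjf":
  Position 0: 'b' from first, 'i' from second => "bi"
  Position 1: 'c' from first, 'g' from second => "cg"
  Position 2: 'e' from first, 'j' from second => "ej"
  Position 3: 'c' from first, 'j' from second => "cj"
  Position 4: 'c' from first, 'f' from second => "cf"
Result: bicgejcjcf

bicgejcjcf


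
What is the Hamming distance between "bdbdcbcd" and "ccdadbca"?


Comparing "bdbdcbcd" and "ccdadbca" position by position:
  Position 0: 'b' vs 'c' => differ
  Position 1: 'd' vs 'c' => differ
  Position 2: 'b' vs 'd' => differ
  Position 3: 'd' vs 'a' => differ
  Position 4: 'c' vs 'd' => differ
  Position 5: 'b' vs 'b' => same
  Position 6: 'c' vs 'c' => same
  Position 7: 'd' vs 'a' => differ
Total differences (Hamming distance): 6

6


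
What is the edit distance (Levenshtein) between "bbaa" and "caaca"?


Computing edit distance: "bbaa" -> "caaca"
DP table:
           c    a    a    c    a
      0    1    2    3    4    5
  b   1    1    2    3    4    5
  b   2    2    2    3    4    5
  a   3    3    2    2    3    4
  a   4    4    3    2    3    3
Edit distance = dp[4][5] = 3

3


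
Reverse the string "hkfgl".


Input: hkfgl
Reading characters right to left:
  Position 4: 'l'
  Position 3: 'g'
  Position 2: 'f'
  Position 1: 'k'
  Position 0: 'h'
Reversed: lgfkh

lgfkh


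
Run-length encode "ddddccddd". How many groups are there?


Input: ddddccddd
Scanning for consecutive runs:
  Group 1: 'd' x 4 (positions 0-3)
  Group 2: 'c' x 2 (positions 4-5)
  Group 3: 'd' x 3 (positions 6-8)
Total groups: 3

3


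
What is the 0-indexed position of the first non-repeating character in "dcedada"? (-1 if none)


Input: dcedada
Character frequencies:
  'a': 2
  'c': 1
  'd': 3
  'e': 1
Scanning left to right for freq == 1:
  Position 0 ('d'): freq=3, skip
  Position 1 ('c'): unique! => answer = 1

1


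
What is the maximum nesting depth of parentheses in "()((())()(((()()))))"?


Input: "()((())()(((()()))))"
Tracking depth:
  Position 0 '(': depth becomes 1
  Position 1 ')': depth becomes 0
  Position 2 '(': depth becomes 1
  Position 3 '(': depth becomes 2
  Position 4 '(': depth becomes 3
  Position 5 ')': depth becomes 2
  Position 6 ')': depth becomes 1
  Position 7 '(': depth becomes 2
  Position 8 ')': depth becomes 1
  Position 9 '(': depth becomes 2
  Position 10 '(': depth becomes 3
  Position 11 '(': depth becomes 4
  Position 12 '(': depth becomes 5
  Position 13 ')': depth becomes 4
  Position 14 '(': depth becomes 5
  Position 15 ')': depth becomes 4
  Position 16 ')': depth becomes 3
  Position 17 ')': depth becomes 2
  Position 18 ')': depth becomes 1
  Position 19 ')': depth becomes 0
Maximum depth reached: 5

5


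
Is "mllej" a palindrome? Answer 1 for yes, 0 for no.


Input: mllej
Reversed: jellm
  Compare pos 0 ('m') with pos 4 ('j'): MISMATCH
  Compare pos 1 ('l') with pos 3 ('e'): MISMATCH
Result: not a palindrome

0


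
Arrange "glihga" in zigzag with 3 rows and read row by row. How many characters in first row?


Zigzag "glihga" into 3 rows:
Placing characters:
  'g' => row 0
  'l' => row 1
  'i' => row 2
  'h' => row 1
  'g' => row 0
  'a' => row 1
Rows:
  Row 0: "gg"
  Row 1: "lha"
  Row 2: "i"
First row length: 2

2


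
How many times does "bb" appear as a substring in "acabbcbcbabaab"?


Searching for "bb" in "acabbcbcbabaab"
Scanning each position:
  Position 0: "ac" => no
  Position 1: "ca" => no
  Position 2: "ab" => no
  Position 3: "bb" => MATCH
  Position 4: "bc" => no
  Position 5: "cb" => no
  Position 6: "bc" => no
  Position 7: "cb" => no
  Position 8: "ba" => no
  Position 9: "ab" => no
  Position 10: "ba" => no
  Position 11: "aa" => no
  Position 12: "ab" => no
Total occurrences: 1

1


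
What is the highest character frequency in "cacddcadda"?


Input: cacddcadda
Character counts:
  'a': 3
  'c': 3
  'd': 4
Maximum frequency: 4

4


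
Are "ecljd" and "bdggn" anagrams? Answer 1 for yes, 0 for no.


Strings: "ecljd", "bdggn"
Sorted first:  cdejl
Sorted second: bdggn
Differ at position 0: 'c' vs 'b' => not anagrams

0


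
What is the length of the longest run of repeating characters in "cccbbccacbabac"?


Input: "cccbbccacbabac"
Scanning for longest run:
  Position 1 ('c'): continues run of 'c', length=2
  Position 2 ('c'): continues run of 'c', length=3
  Position 3 ('b'): new char, reset run to 1
  Position 4 ('b'): continues run of 'b', length=2
  Position 5 ('c'): new char, reset run to 1
  Position 6 ('c'): continues run of 'c', length=2
  Position 7 ('a'): new char, reset run to 1
  Position 8 ('c'): new char, reset run to 1
  Position 9 ('b'): new char, reset run to 1
  Position 10 ('a'): new char, reset run to 1
  Position 11 ('b'): new char, reset run to 1
  Position 12 ('a'): new char, reset run to 1
  Position 13 ('c'): new char, reset run to 1
Longest run: 'c' with length 3

3


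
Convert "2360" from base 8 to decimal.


Input: "2360" in base 8
Positional expansion:
  Digit '2' (value 2) x 8^3 = 1024
  Digit '3' (value 3) x 8^2 = 192
  Digit '6' (value 6) x 8^1 = 48
  Digit '0' (value 0) x 8^0 = 0
Sum = 1264

1264


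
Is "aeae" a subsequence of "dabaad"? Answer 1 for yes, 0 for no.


Check if "aeae" is a subsequence of "dabaad"
Greedy scan:
  Position 0 ('d'): no match needed
  Position 1 ('a'): matches sub[0] = 'a'
  Position 2 ('b'): no match needed
  Position 3 ('a'): no match needed
  Position 4 ('a'): no match needed
  Position 5 ('d'): no match needed
Only matched 1/4 characters => not a subsequence

0


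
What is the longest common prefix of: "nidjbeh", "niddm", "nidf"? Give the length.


Words: nidjbeh, niddm, nidf
  Position 0: all 'n' => match
  Position 1: all 'i' => match
  Position 2: all 'd' => match
  Position 3: ('j', 'd', 'f') => mismatch, stop
LCP = "nid" (length 3)

3


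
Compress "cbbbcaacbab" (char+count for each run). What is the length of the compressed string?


Input: cbbbcaacbab
Runs:
  'c' x 1 => "c1"
  'b' x 3 => "b3"
  'c' x 1 => "c1"
  'a' x 2 => "a2"
  'c' x 1 => "c1"
  'b' x 1 => "b1"
  'a' x 1 => "a1"
  'b' x 1 => "b1"
Compressed: "c1b3c1a2c1b1a1b1"
Compressed length: 16

16


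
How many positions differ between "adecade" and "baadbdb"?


Comparing "adecade" and "baadbdb" position by position:
  Position 0: 'a' vs 'b' => DIFFER
  Position 1: 'd' vs 'a' => DIFFER
  Position 2: 'e' vs 'a' => DIFFER
  Position 3: 'c' vs 'd' => DIFFER
  Position 4: 'a' vs 'b' => DIFFER
  Position 5: 'd' vs 'd' => same
  Position 6: 'e' vs 'b' => DIFFER
Positions that differ: 6

6


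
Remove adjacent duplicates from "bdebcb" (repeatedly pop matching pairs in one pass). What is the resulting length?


Input: bdebcb
Stack-based adjacent duplicate removal:
  Read 'b': push. Stack: b
  Read 'd': push. Stack: bd
  Read 'e': push. Stack: bde
  Read 'b': push. Stack: bdeb
  Read 'c': push. Stack: bdebc
  Read 'b': push. Stack: bdebcb
Final stack: "bdebcb" (length 6)

6


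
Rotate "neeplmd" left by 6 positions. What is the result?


Input: "neeplmd", rotate left by 6
First 6 characters: "neeplm"
Remaining characters: "d"
Concatenate remaining + first: "d" + "neeplm" = "dneeplm"

dneeplm


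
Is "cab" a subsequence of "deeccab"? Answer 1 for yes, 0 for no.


Check if "cab" is a subsequence of "deeccab"
Greedy scan:
  Position 0 ('d'): no match needed
  Position 1 ('e'): no match needed
  Position 2 ('e'): no match needed
  Position 3 ('c'): matches sub[0] = 'c'
  Position 4 ('c'): no match needed
  Position 5 ('a'): matches sub[1] = 'a'
  Position 6 ('b'): matches sub[2] = 'b'
All 3 characters matched => is a subsequence

1


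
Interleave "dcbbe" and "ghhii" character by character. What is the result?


Interleaving "dcbbe" and "ghhii":
  Position 0: 'd' from first, 'g' from second => "dg"
  Position 1: 'c' from first, 'h' from second => "ch"
  Position 2: 'b' from first, 'h' from second => "bh"
  Position 3: 'b' from first, 'i' from second => "bi"
  Position 4: 'e' from first, 'i' from second => "ei"
Result: dgchbhbiei

dgchbhbiei


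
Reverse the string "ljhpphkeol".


Input: ljhpphkeol
Reading characters right to left:
  Position 9: 'l'
  Position 8: 'o'
  Position 7: 'e'
  Position 6: 'k'
  Position 5: 'h'
  Position 4: 'p'
  Position 3: 'p'
  Position 2: 'h'
  Position 1: 'j'
  Position 0: 'l'
Reversed: loekhpphjl

loekhpphjl


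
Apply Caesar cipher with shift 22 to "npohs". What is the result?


Caesar cipher: shift "npohs" by 22
  'n' (pos 13) + 22 = pos 9 = 'j'
  'p' (pos 15) + 22 = pos 11 = 'l'
  'o' (pos 14) + 22 = pos 10 = 'k'
  'h' (pos 7) + 22 = pos 3 = 'd'
  's' (pos 18) + 22 = pos 14 = 'o'
Result: jlkdo

jlkdo


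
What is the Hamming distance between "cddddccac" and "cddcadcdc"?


Comparing "cddddccac" and "cddcadcdc" position by position:
  Position 0: 'c' vs 'c' => same
  Position 1: 'd' vs 'd' => same
  Position 2: 'd' vs 'd' => same
  Position 3: 'd' vs 'c' => differ
  Position 4: 'd' vs 'a' => differ
  Position 5: 'c' vs 'd' => differ
  Position 6: 'c' vs 'c' => same
  Position 7: 'a' vs 'd' => differ
  Position 8: 'c' vs 'c' => same
Total differences (Hamming distance): 4

4


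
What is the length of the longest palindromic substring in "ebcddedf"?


Input: "ebcddedf"
Checking substrings for palindromes:
  [4:7] "ded" (len 3) => palindrome
  [3:5] "dd" (len 2) => palindrome
Longest palindromic substring: "ded" with length 3

3


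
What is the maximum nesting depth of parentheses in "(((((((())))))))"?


Input: "(((((((())))))))"
Tracking depth:
  Position 0 '(': depth becomes 1
  Position 1 '(': depth becomes 2
  Position 2 '(': depth becomes 3
  Position 3 '(': depth becomes 4
  Position 4 '(': depth becomes 5
  Position 5 '(': depth becomes 6
  Position 6 '(': depth becomes 7
  Position 7 '(': depth becomes 8
  Position 8 ')': depth becomes 7
  Position 9 ')': depth becomes 6
  Position 10 ')': depth becomes 5
  Position 11 ')': depth becomes 4
  Position 12 ')': depth becomes 3
  Position 13 ')': depth becomes 2
  Position 14 ')': depth becomes 1
  Position 15 ')': depth becomes 0
Maximum depth reached: 8

8


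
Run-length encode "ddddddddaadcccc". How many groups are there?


Input: ddddddddaadcccc
Scanning for consecutive runs:
  Group 1: 'd' x 8 (positions 0-7)
  Group 2: 'a' x 2 (positions 8-9)
  Group 3: 'd' x 1 (positions 10-10)
  Group 4: 'c' x 4 (positions 11-14)
Total groups: 4

4


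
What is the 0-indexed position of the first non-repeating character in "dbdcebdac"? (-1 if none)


Input: dbdcebdac
Character frequencies:
  'a': 1
  'b': 2
  'c': 2
  'd': 3
  'e': 1
Scanning left to right for freq == 1:
  Position 0 ('d'): freq=3, skip
  Position 1 ('b'): freq=2, skip
  Position 2 ('d'): freq=3, skip
  Position 3 ('c'): freq=2, skip
  Position 4 ('e'): unique! => answer = 4

4


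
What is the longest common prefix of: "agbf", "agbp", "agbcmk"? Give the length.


Words: agbf, agbp, agbcmk
  Position 0: all 'a' => match
  Position 1: all 'g' => match
  Position 2: all 'b' => match
  Position 3: ('f', 'p', 'c') => mismatch, stop
LCP = "agb" (length 3)

3


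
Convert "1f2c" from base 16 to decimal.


Input: "1f2c" in base 16
Positional expansion:
  Digit '1' (value 1) x 16^3 = 4096
  Digit 'f' (value 15) x 16^2 = 3840
  Digit '2' (value 2) x 16^1 = 32
  Digit 'c' (value 12) x 16^0 = 12
Sum = 7980

7980


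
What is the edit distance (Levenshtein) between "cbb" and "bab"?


Computing edit distance: "cbb" -> "bab"
DP table:
           b    a    b
      0    1    2    3
  c   1    1    2    3
  b   2    1    2    2
  b   3    2    2    2
Edit distance = dp[3][3] = 2

2


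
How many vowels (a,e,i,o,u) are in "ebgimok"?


Input: ebgimok
Checking each character:
  'e' at position 0: vowel (running total: 1)
  'b' at position 1: consonant
  'g' at position 2: consonant
  'i' at position 3: vowel (running total: 2)
  'm' at position 4: consonant
  'o' at position 5: vowel (running total: 3)
  'k' at position 6: consonant
Total vowels: 3

3


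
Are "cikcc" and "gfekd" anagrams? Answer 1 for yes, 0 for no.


Strings: "cikcc", "gfekd"
Sorted first:  cccik
Sorted second: defgk
Differ at position 0: 'c' vs 'd' => not anagrams

0


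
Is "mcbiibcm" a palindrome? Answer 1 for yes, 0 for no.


Input: mcbiibcm
Reversed: mcbiibcm
  Compare pos 0 ('m') with pos 7 ('m'): match
  Compare pos 1 ('c') with pos 6 ('c'): match
  Compare pos 2 ('b') with pos 5 ('b'): match
  Compare pos 3 ('i') with pos 4 ('i'): match
Result: palindrome

1


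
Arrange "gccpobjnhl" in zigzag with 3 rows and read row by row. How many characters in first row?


Zigzag "gccpobjnhl" into 3 rows:
Placing characters:
  'g' => row 0
  'c' => row 1
  'c' => row 2
  'p' => row 1
  'o' => row 0
  'b' => row 1
  'j' => row 2
  'n' => row 1
  'h' => row 0
  'l' => row 1
Rows:
  Row 0: "goh"
  Row 1: "cpbnl"
  Row 2: "cj"
First row length: 3

3


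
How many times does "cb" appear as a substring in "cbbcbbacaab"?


Searching for "cb" in "cbbcbbacaab"
Scanning each position:
  Position 0: "cb" => MATCH
  Position 1: "bb" => no
  Position 2: "bc" => no
  Position 3: "cb" => MATCH
  Position 4: "bb" => no
  Position 5: "ba" => no
  Position 6: "ac" => no
  Position 7: "ca" => no
  Position 8: "aa" => no
  Position 9: "ab" => no
Total occurrences: 2

2


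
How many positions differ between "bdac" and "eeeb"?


Comparing "bdac" and "eeeb" position by position:
  Position 0: 'b' vs 'e' => DIFFER
  Position 1: 'd' vs 'e' => DIFFER
  Position 2: 'a' vs 'e' => DIFFER
  Position 3: 'c' vs 'b' => DIFFER
Positions that differ: 4

4


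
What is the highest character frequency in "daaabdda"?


Input: daaabdda
Character counts:
  'a': 4
  'b': 1
  'd': 3
Maximum frequency: 4

4


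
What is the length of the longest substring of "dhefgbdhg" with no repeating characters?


Input: "dhefgbdhg"
Sliding window (track last position of each char):
  Position 0 ('d'): window [0,0] length 1 -- new best
  Position 1 ('h'): window [0,1] length 2 -- new best
  Position 2 ('e'): window [0,2] length 3 -- new best
  Position 3 ('f'): window [0,3] length 4 -- new best
  Position 4 ('g'): window [0,4] length 5 -- new best
  Position 5 ('b'): window [0,5] length 6 -- new best
  Position 6 ('d'): repeat (last at 0), move window start to 1
  Position 6 ('d'): window [1,6] length 6
  Position 7 ('h'): repeat (last at 1), move window start to 2
  Position 7 ('h'): window [2,7] length 6
  Position 8 ('g'): repeat (last at 4), move window start to 5
  Position 8 ('g'): window [5,8] length 4
Longest substring with no repeats: "dhefgb" with length 6

6


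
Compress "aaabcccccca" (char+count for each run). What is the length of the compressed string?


Input: aaabcccccca
Runs:
  'a' x 3 => "a3"
  'b' x 1 => "b1"
  'c' x 6 => "c6"
  'a' x 1 => "a1"
Compressed: "a3b1c6a1"
Compressed length: 8

8


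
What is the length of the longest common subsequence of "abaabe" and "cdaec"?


LCS of "abaabe" and "cdaec"
DP table:
           c    d    a    e    c
      0    0    0    0    0    0
  a   0    0    0    1    1    1
  b   0    0    0    1    1    1
  a   0    0    0    1    1    1
  a   0    0    0    1    1    1
  b   0    0    0    1    1    1
  e   0    0    0    1    2    2
LCS length = dp[6][5] = 2

2


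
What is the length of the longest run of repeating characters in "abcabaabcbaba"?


Input: "abcabaabcbaba"
Scanning for longest run:
  Position 1 ('b'): new char, reset run to 1
  Position 2 ('c'): new char, reset run to 1
  Position 3 ('a'): new char, reset run to 1
  Position 4 ('b'): new char, reset run to 1
  Position 5 ('a'): new char, reset run to 1
  Position 6 ('a'): continues run of 'a', length=2
  Position 7 ('b'): new char, reset run to 1
  Position 8 ('c'): new char, reset run to 1
  Position 9 ('b'): new char, reset run to 1
  Position 10 ('a'): new char, reset run to 1
  Position 11 ('b'): new char, reset run to 1
  Position 12 ('a'): new char, reset run to 1
Longest run: 'a' with length 2

2


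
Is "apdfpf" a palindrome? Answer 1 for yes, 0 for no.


Input: apdfpf
Reversed: fpfdpa
  Compare pos 0 ('a') with pos 5 ('f'): MISMATCH
  Compare pos 1 ('p') with pos 4 ('p'): match
  Compare pos 2 ('d') with pos 3 ('f'): MISMATCH
Result: not a palindrome

0


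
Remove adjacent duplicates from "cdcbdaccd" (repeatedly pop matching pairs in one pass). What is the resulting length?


Input: cdcbdaccd
Stack-based adjacent duplicate removal:
  Read 'c': push. Stack: c
  Read 'd': push. Stack: cd
  Read 'c': push. Stack: cdc
  Read 'b': push. Stack: cdcb
  Read 'd': push. Stack: cdcbd
  Read 'a': push. Stack: cdcbda
  Read 'c': push. Stack: cdcbdac
  Read 'c': matches stack top 'c' => pop. Stack: cdcbda
  Read 'd': push. Stack: cdcbdad
Final stack: "cdcbdad" (length 7)

7


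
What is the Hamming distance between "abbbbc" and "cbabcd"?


Comparing "abbbbc" and "cbabcd" position by position:
  Position 0: 'a' vs 'c' => differ
  Position 1: 'b' vs 'b' => same
  Position 2: 'b' vs 'a' => differ
  Position 3: 'b' vs 'b' => same
  Position 4: 'b' vs 'c' => differ
  Position 5: 'c' vs 'd' => differ
Total differences (Hamming distance): 4

4


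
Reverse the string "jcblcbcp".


Input: jcblcbcp
Reading characters right to left:
  Position 7: 'p'
  Position 6: 'c'
  Position 5: 'b'
  Position 4: 'c'
  Position 3: 'l'
  Position 2: 'b'
  Position 1: 'c'
  Position 0: 'j'
Reversed: pcbclbcj

pcbclbcj


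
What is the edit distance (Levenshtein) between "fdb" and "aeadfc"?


Computing edit distance: "fdb" -> "aeadfc"
DP table:
           a    e    a    d    f    c
      0    1    2    3    4    5    6
  f   1    1    2    3    4    4    5
  d   2    2    2    3    3    4    5
  b   3    3    3    3    4    4    5
Edit distance = dp[3][6] = 5

5


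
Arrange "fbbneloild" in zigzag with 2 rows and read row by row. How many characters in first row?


Zigzag "fbbneloild" into 2 rows:
Placing characters:
  'f' => row 0
  'b' => row 1
  'b' => row 0
  'n' => row 1
  'e' => row 0
  'l' => row 1
  'o' => row 0
  'i' => row 1
  'l' => row 0
  'd' => row 1
Rows:
  Row 0: "fbeol"
  Row 1: "bnlid"
First row length: 5

5


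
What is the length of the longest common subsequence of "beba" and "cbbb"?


LCS of "beba" and "cbbb"
DP table:
           c    b    b    b
      0    0    0    0    0
  b   0    0    1    1    1
  e   0    0    1    1    1
  b   0    0    1    2    2
  a   0    0    1    2    2
LCS length = dp[4][4] = 2

2


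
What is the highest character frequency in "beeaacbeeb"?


Input: beeaacbeeb
Character counts:
  'a': 2
  'b': 3
  'c': 1
  'e': 4
Maximum frequency: 4

4


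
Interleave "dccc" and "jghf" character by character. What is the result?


Interleaving "dccc" and "jghf":
  Position 0: 'd' from first, 'j' from second => "dj"
  Position 1: 'c' from first, 'g' from second => "cg"
  Position 2: 'c' from first, 'h' from second => "ch"
  Position 3: 'c' from first, 'f' from second => "cf"
Result: djcgchcf

djcgchcf


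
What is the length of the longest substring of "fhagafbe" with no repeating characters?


Input: "fhagafbe"
Sliding window (track last position of each char):
  Position 0 ('f'): window [0,0] length 1 -- new best
  Position 1 ('h'): window [0,1] length 2 -- new best
  Position 2 ('a'): window [0,2] length 3 -- new best
  Position 3 ('g'): window [0,3] length 4 -- new best
  Position 4 ('a'): repeat (last at 2), move window start to 3
  Position 4 ('a'): window [3,4] length 2
  Position 5 ('f'): window [3,5] length 3
  Position 6 ('b'): window [3,6] length 4
  Position 7 ('e'): window [3,7] length 5 -- new best
Longest substring with no repeats: "gafbe" with length 5

5


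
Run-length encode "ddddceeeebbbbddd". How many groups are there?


Input: ddddceeeebbbbddd
Scanning for consecutive runs:
  Group 1: 'd' x 4 (positions 0-3)
  Group 2: 'c' x 1 (positions 4-4)
  Group 3: 'e' x 4 (positions 5-8)
  Group 4: 'b' x 4 (positions 9-12)
  Group 5: 'd' x 3 (positions 13-15)
Total groups: 5

5


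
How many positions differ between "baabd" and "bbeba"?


Comparing "baabd" and "bbeba" position by position:
  Position 0: 'b' vs 'b' => same
  Position 1: 'a' vs 'b' => DIFFER
  Position 2: 'a' vs 'e' => DIFFER
  Position 3: 'b' vs 'b' => same
  Position 4: 'd' vs 'a' => DIFFER
Positions that differ: 3

3


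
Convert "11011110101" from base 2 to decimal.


Input: "11011110101" in base 2
Positional expansion:
  Digit '1' (value 1) x 2^10 = 1024
  Digit '1' (value 1) x 2^9 = 512
  Digit '0' (value 0) x 2^8 = 0
  Digit '1' (value 1) x 2^7 = 128
  Digit '1' (value 1) x 2^6 = 64
  Digit '1' (value 1) x 2^5 = 32
  Digit '1' (value 1) x 2^4 = 16
  Digit '0' (value 0) x 2^3 = 0
  Digit '1' (value 1) x 2^2 = 4
  Digit '0' (value 0) x 2^1 = 0
  Digit '1' (value 1) x 2^0 = 1
Sum = 1781

1781


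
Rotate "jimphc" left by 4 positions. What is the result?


Input: "jimphc", rotate left by 4
First 4 characters: "jimp"
Remaining characters: "hc"
Concatenate remaining + first: "hc" + "jimp" = "hcjimp"

hcjimp


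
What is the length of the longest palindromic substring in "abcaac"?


Input: "abcaac"
Checking substrings for palindromes:
  [2:6] "caac" (len 4) => palindrome
  [3:5] "aa" (len 2) => palindrome
Longest palindromic substring: "caac" with length 4

4


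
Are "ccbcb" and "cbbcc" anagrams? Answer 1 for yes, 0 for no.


Strings: "ccbcb", "cbbcc"
Sorted first:  bbccc
Sorted second: bbccc
Sorted forms match => anagrams

1


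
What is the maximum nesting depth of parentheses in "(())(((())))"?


Input: "(())(((())))"
Tracking depth:
  Position 0 '(': depth becomes 1
  Position 1 '(': depth becomes 2
  Position 2 ')': depth becomes 1
  Position 3 ')': depth becomes 0
  Position 4 '(': depth becomes 1
  Position 5 '(': depth becomes 2
  Position 6 '(': depth becomes 3
  Position 7 '(': depth becomes 4
  Position 8 ')': depth becomes 3
  Position 9 ')': depth becomes 2
  Position 10 ')': depth becomes 1
  Position 11 ')': depth becomes 0
Maximum depth reached: 4

4


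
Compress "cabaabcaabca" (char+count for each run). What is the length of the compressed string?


Input: cabaabcaabca
Runs:
  'c' x 1 => "c1"
  'a' x 1 => "a1"
  'b' x 1 => "b1"
  'a' x 2 => "a2"
  'b' x 1 => "b1"
  'c' x 1 => "c1"
  'a' x 2 => "a2"
  'b' x 1 => "b1"
  'c' x 1 => "c1"
  'a' x 1 => "a1"
Compressed: "c1a1b1a2b1c1a2b1c1a1"
Compressed length: 20

20


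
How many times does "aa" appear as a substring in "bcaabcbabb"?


Searching for "aa" in "bcaabcbabb"
Scanning each position:
  Position 0: "bc" => no
  Position 1: "ca" => no
  Position 2: "aa" => MATCH
  Position 3: "ab" => no
  Position 4: "bc" => no
  Position 5: "cb" => no
  Position 6: "ba" => no
  Position 7: "ab" => no
  Position 8: "bb" => no
Total occurrences: 1

1
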